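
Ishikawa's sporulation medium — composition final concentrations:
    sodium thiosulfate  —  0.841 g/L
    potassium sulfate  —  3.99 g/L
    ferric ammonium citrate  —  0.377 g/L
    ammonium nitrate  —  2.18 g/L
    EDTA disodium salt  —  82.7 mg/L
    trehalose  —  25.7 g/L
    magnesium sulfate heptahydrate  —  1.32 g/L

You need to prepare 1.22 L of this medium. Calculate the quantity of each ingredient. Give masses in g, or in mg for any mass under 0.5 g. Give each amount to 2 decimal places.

Working volume: 1.22 L.
sodium thiosulfate: 0.841 g/L × 1.22 L = 1.03 g
potassium sulfate: 3.99 g/L × 1.22 L = 4.87 g
ferric ammonium citrate: 0.377 g/L × 1.22 L = 0.45994 g = 459.94 mg
ammonium nitrate: 2.18 g/L × 1.22 L = 2.66 g
EDTA disodium salt: 82.7 mg/L × 1.22 L = 100.89 mg
trehalose: 25.7 g/L × 1.22 L = 31.35 g
magnesium sulfate heptahydrate: 1.32 g/L × 1.22 L = 1.61 g

sodium thiosulfate 1.03 g; potassium sulfate 4.87 g; ferric ammonium citrate 459.94 mg; ammonium nitrate 2.66 g; EDTA disodium salt 100.89 mg; trehalose 31.35 g; magnesium sulfate heptahydrate 1.61 g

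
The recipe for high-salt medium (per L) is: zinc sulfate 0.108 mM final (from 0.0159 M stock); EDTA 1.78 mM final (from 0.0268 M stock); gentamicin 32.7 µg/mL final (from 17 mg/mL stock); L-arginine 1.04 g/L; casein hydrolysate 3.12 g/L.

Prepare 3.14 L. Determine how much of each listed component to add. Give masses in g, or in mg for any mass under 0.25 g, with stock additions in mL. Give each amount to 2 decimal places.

Working volume: 3.14 L.
zinc sulfate: dilute stock: 0.108 mM × 3140 mL ÷ 15.9 mM = 21.33 mL
EDTA: C1V1 = C2V2 → 1.78 mM × 3140 mL ÷ 26.8 mM = 208.55 mL
gentamicin: dilute stock: 32.7 µg/mL × 3140 mL ÷ 17000 µg/mL = 6.04 mL
L-arginine: 1.04 g/L × 3.14 L = 3.27 g
casein hydrolysate: 3.12 g/L × 3.14 L = 9.80 g

zinc sulfate 21.33 mL; EDTA 208.55 mL; gentamicin 6.04 mL; L-arginine 3.27 g; casein hydrolysate 9.80 g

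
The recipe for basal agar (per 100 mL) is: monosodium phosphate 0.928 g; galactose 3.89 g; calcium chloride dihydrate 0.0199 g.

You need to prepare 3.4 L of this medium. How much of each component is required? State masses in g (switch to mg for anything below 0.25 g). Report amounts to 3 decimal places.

monosodium phosphate 31.552 g; galactose 132.260 g; calcium chloride dihydrate 0.677 g

Ratio of target to recipe volume: 3400 / 100 = 34.
monosodium phosphate: 0.928 g × (3400 mL / 100 mL) = 31.552 g
galactose: 3.89 g × (3400 mL / 100 mL) = 132.260 g
calcium chloride dihydrate: 0.0199 g × (3400 mL / 100 mL) = 0.677 g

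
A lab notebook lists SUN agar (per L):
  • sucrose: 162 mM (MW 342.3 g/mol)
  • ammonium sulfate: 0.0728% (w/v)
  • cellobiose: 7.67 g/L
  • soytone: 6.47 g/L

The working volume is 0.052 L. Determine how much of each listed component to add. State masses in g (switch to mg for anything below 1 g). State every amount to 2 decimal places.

Scale factor relative to 1 L: 0.052.
sucrose: 162 mmol/L × 342.3 g/mol × 0.052 L ÷ 1000 = 2.88 g
ammonium sulfate: 0.0728 g per 100 mL × 52 mL ÷ 100 = 0.037856 g = 37.86 mg
cellobiose: 7.67 g/L × 0.052 L = 0.39884 g = 398.84 mg
soytone: 6.47 g/L × 0.052 L = 0.33644 g = 336.44 mg

sucrose 2.88 g; ammonium sulfate 37.86 mg; cellobiose 398.84 mg; soytone 336.44 mg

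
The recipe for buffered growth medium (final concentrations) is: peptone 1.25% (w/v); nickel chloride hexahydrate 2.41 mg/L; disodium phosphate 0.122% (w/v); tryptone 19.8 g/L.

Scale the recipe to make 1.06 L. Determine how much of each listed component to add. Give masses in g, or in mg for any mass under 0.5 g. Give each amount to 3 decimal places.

Working volume: 1.06 L.
peptone: 1.25 g per 100 mL × 1060 mL ÷ 100 = 13.250 g
nickel chloride hexahydrate: 2.41 mg/L × 1.06 L = 2.555 mg
disodium phosphate: 0.122% w/v = 1.22 g/L → 1.22 × 1.06 L = 1.293 g
tryptone: 19.8 g/L × 1.06 L = 20.988 g

peptone 13.250 g; nickel chloride hexahydrate 2.555 mg; disodium phosphate 1.293 g; tryptone 20.988 g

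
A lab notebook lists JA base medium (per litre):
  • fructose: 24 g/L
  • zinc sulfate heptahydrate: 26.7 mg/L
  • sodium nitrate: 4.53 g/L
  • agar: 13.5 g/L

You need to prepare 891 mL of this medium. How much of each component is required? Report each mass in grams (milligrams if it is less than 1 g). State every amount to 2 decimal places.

Scale factor relative to 1 L: 0.891.
fructose: 24 g/L × 0.891 L = 21.38 g
zinc sulfate heptahydrate: 26.7 mg/L × 0.891 L = 23.79 mg
sodium nitrate: 4.53 g/L × 0.891 L = 4.04 g
agar: 13.5 g/L × 0.891 L = 12.03 g

fructose 21.38 g; zinc sulfate heptahydrate 23.79 mg; sodium nitrate 4.04 g; agar 12.03 g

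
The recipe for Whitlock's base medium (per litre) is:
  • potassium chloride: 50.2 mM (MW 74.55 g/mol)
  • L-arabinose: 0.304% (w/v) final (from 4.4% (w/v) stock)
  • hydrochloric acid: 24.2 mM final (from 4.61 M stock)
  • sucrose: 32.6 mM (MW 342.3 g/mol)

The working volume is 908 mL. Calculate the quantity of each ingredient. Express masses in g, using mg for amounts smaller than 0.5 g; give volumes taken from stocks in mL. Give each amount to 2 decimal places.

Target volume = 908 mL = 0.908 L.
potassium chloride: 50.2 mmol/L × 74.55 g/mol × 0.908 L ÷ 1000 = 3.40 g
L-arabinose: dilute stock: 0.304% ÷ 4.4% × 908 mL = 62.73 mL
hydrochloric acid: C1V1 = C2V2 → 24.2 mM × 908 mL ÷ 4610 mM = 4.77 mL
sucrose: 32.6 mmol/L × 342.3 g/mol × 0.908 L ÷ 1000 = 10.13 g

potassium chloride 3.40 g; L-arabinose 62.73 mL; hydrochloric acid 4.77 mL; sucrose 10.13 g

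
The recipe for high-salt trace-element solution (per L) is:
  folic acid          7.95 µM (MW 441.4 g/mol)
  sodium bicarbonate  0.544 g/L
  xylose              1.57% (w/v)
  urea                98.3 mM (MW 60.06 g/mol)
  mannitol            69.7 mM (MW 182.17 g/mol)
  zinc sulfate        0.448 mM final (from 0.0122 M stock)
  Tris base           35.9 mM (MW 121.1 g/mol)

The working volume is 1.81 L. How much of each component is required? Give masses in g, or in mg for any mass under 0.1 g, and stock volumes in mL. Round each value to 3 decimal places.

folic acid 6.352 mg; sodium bicarbonate 0.985 g; xylose 28.417 g; urea 10.686 g; mannitol 22.982 g; zinc sulfate 66.466 mL; Tris base 7.869 g

Working volume: 1.81 L.
folic acid: 7.95 µmol/L × 441.4 g/mol × 1.81 L ÷ 1000 = 6.352 mg
sodium bicarbonate: 0.544 g/L × 1.81 L = 0.985 g
xylose: 1.57 g per 100 mL × 1810 mL ÷ 100 = 28.417 g
urea: 98.3 mmol/L × 60.06 g/mol × 1.81 L ÷ 1000 = 10.686 g
mannitol: 69.7 mmol/L × 182.17 g/mol × 1.81 L ÷ 1000 = 22.982 g
zinc sulfate: C1V1 = C2V2 → 0.448 mM × 1810 mL ÷ 12.2 mM = 66.466 mL
Tris base: 35.9 mmol/L × 121.1 g/mol × 1.81 L ÷ 1000 = 7.869 g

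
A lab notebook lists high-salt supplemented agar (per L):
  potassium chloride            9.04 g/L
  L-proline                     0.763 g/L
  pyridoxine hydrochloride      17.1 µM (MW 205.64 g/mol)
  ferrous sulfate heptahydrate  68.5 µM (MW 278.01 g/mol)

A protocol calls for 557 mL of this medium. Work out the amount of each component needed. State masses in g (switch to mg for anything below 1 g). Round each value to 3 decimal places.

Scale factor relative to 1 L: 0.557.
potassium chloride: 9.04 g/L × 0.557 L = 5.035 g
L-proline: 0.763 g/L × 0.557 L = 0.424991 g = 424.991 mg
pyridoxine hydrochloride: 17.1 µmol/L × 205.64 g/mol × 0.557 L ÷ 1000 = 1.959 mg
ferrous sulfate heptahydrate: 68.5 µmol/L × 278.01 g/mol × 0.557 L ÷ 1000 = 10.607 mg

potassium chloride 5.035 g; L-proline 424.991 mg; pyridoxine hydrochloride 1.959 mg; ferrous sulfate heptahydrate 10.607 mg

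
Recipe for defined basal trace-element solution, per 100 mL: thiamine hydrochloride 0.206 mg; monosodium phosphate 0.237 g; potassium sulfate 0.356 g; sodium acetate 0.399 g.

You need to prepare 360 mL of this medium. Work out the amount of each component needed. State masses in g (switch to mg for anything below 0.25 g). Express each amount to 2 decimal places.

thiamine hydrochloride 0.74 mg; monosodium phosphate 0.85 g; potassium sulfate 1.28 g; sodium acetate 1.44 g

Scale factor = 360 mL / 100 mL = 3.6.
thiamine hydrochloride: 0.206 mg × (360 mL / 100 mL) = 0.74 mg
monosodium phosphate: 0.237 g × (360 mL / 100 mL) = 0.85 g
potassium sulfate: 0.356 g × (360 mL / 100 mL) = 1.28 g
sodium acetate: 0.399 g × (360 mL / 100 mL) = 1.44 g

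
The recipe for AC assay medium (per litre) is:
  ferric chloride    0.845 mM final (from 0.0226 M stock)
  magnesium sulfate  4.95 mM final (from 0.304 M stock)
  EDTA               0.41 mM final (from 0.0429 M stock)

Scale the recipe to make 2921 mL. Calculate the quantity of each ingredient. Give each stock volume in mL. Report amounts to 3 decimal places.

ferric chloride 109.214 mL; magnesium sulfate 47.562 mL; EDTA 27.916 mL

Scale factor relative to 1 L: 2.921.
ferric chloride: C1V1 = C2V2 → 0.845 mM × 2921 mL ÷ 22.6 mM = 109.214 mL
magnesium sulfate: V = C2·V2/C1 = 4.95 mM × 2921 mL ÷ 304 mM = 47.562 mL
EDTA: C1V1 = C2V2 → 0.41 mM × 2921 mL ÷ 42.9 mM = 27.916 mL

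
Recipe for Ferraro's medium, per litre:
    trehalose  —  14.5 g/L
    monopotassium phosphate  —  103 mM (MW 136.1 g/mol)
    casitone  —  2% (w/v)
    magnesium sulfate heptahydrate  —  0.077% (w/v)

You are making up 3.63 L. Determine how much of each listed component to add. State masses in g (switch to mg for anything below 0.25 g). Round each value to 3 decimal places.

trehalose 52.635 g; monopotassium phosphate 50.886 g; casitone 72.600 g; magnesium sulfate heptahydrate 2.795 g

Scale factor relative to 1 L: 3.63.
trehalose: 14.5 g/L × 3.63 L = 52.635 g
monopotassium phosphate: 103 mmol/L × 136.1 g/mol × 3.63 L ÷ 1000 = 50.886 g
casitone: 2 g per 100 mL × 3630 mL ÷ 100 = 72.600 g
magnesium sulfate heptahydrate: 0.077% w/v = 0.77 g/L → 0.77 × 3.63 L = 2.795 g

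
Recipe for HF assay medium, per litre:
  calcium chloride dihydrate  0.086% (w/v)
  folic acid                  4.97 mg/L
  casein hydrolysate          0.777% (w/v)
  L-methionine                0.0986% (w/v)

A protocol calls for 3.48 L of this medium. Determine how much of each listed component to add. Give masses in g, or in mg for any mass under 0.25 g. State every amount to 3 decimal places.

calcium chloride dihydrate 2.993 g; folic acid 17.296 mg; casein hydrolysate 27.040 g; L-methionine 3.431 g

Scale factor relative to 1 L: 3.48.
calcium chloride dihydrate: 0.086% w/v = 0.86 g/L → 0.86 × 3.48 L = 2.993 g
folic acid: 4.97 mg/L × 3.48 L = 17.296 mg
casein hydrolysate: 0.777% w/v = 7.77 g/L → 7.77 × 3.48 L = 27.040 g
L-methionine: 0.0986% w/v = 0.986 g/L → 0.986 × 3.48 L = 3.431 g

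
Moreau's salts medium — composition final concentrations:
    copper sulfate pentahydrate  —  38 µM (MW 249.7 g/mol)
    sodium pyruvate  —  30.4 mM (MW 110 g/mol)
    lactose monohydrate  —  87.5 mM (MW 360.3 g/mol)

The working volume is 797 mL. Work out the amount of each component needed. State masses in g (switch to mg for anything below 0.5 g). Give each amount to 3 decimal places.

copper sulfate pentahydrate 7.562 mg; sodium pyruvate 2.665 g; lactose monohydrate 25.126 g

Working volume: 797 mL = 0.797 L.
copper sulfate pentahydrate: 38 µmol/L × 249.7 g/mol × 0.797 L ÷ 1000 = 7.562 mg
sodium pyruvate: 30.4 mmol/L × 110 g/mol × 0.797 L ÷ 1000 = 2.665 g
lactose monohydrate: 87.5 mmol/L × 360.3 g/mol × 0.797 L ÷ 1000 = 25.126 g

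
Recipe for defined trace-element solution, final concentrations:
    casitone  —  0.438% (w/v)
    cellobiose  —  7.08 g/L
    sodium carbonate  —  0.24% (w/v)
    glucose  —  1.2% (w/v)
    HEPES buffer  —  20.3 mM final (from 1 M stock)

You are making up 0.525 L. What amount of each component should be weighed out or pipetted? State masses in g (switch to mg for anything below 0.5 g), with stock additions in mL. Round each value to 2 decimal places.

casitone 2.30 g; cellobiose 3.72 g; sodium carbonate 1.26 g; glucose 6.30 g; HEPES buffer 10.66 mL

Scale factor relative to 1 L: 0.525.
casitone: 0.438 g per 100 mL × 525 mL ÷ 100 = 2.30 g
cellobiose: 7.08 g/L × 0.525 L = 3.72 g
sodium carbonate: 0.24 g per 100 mL × 525 mL ÷ 100 = 1.26 g
glucose: 1.2 g per 100 mL × 525 mL ÷ 100 = 6.30 g
HEPES buffer: V = C2·V2/C1 = 20.3 mM × 525 mL ÷ 1000 mM = 10.66 mL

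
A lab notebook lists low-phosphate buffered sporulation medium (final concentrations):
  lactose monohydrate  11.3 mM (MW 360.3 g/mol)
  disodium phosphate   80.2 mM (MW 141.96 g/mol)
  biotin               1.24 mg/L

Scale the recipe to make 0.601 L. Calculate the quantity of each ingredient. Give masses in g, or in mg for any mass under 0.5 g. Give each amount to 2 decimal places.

Scale factor relative to 1 L: 0.601.
lactose monohydrate: 11.3 mmol/L × 360.3 g/mol × 0.601 L ÷ 1000 = 2.45 g
disodium phosphate: 80.2 mmol/L × 141.96 g/mol × 0.601 L ÷ 1000 = 6.84 g
biotin: 1.24 mg/L × 0.601 L = 0.75 mg

lactose monohydrate 2.45 g; disodium phosphate 6.84 g; biotin 0.75 mg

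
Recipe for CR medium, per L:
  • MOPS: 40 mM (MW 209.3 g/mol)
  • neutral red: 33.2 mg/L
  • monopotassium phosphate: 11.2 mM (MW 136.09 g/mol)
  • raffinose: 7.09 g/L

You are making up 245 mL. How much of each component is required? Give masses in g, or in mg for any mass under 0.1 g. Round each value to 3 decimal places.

Target volume = 245 mL = 0.245 L.
MOPS: 40 mmol/L × 209.3 g/mol × 0.245 L ÷ 1000 = 2.051 g
neutral red: 33.2 mg/L × 0.245 L = 8.134 mg
monopotassium phosphate: 11.2 mmol/L × 136.09 g/mol × 0.245 L ÷ 1000 = 0.373 g
raffinose: 7.09 g/L × 0.245 L = 1.737 g

MOPS 2.051 g; neutral red 8.134 mg; monopotassium phosphate 0.373 g; raffinose 1.737 g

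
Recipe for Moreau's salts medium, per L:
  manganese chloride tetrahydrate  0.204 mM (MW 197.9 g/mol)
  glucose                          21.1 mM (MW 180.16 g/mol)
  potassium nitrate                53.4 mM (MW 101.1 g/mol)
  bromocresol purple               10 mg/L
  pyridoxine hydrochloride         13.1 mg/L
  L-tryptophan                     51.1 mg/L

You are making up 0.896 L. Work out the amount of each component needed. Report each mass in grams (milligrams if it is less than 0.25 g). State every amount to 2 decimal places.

Scale factor relative to 1 L: 0.896.
manganese chloride tetrahydrate: 0.204 mmol/L × 197.9 mg/mmol × 0.896 L = 36.17 mg
glucose: 21.1 mmol/L × 180.16 g/mol × 0.896 L ÷ 1000 = 3.41 g
potassium nitrate: 53.4 mmol/L × 101.1 g/mol × 0.896 L ÷ 1000 = 4.84 g
bromocresol purple: 10 mg/L × 0.896 L = 8.96 mg
pyridoxine hydrochloride: 13.1 mg/L × 0.896 L = 11.74 mg
L-tryptophan: 51.1 mg/L × 0.896 L = 45.79 mg

manganese chloride tetrahydrate 36.17 mg; glucose 3.41 g; potassium nitrate 4.84 g; bromocresol purple 8.96 mg; pyridoxine hydrochloride 11.74 mg; L-tryptophan 45.79 mg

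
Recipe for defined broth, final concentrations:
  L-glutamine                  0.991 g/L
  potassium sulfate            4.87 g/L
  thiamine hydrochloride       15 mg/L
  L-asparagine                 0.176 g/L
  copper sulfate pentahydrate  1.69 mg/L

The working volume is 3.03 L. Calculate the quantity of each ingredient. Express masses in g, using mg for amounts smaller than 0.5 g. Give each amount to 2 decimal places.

Scale factor relative to 1 L: 3.03.
L-glutamine: 0.991 g/L × 3.03 L = 3.00 g
potassium sulfate: 4.87 g/L × 3.03 L = 14.76 g
thiamine hydrochloride: 15 mg/L × 3.03 L = 45.45 mg
L-asparagine: 0.176 g/L × 3.03 L = 0.53 g
copper sulfate pentahydrate: 1.69 mg/L × 3.03 L = 5.12 mg

L-glutamine 3.00 g; potassium sulfate 14.76 g; thiamine hydrochloride 45.45 mg; L-asparagine 0.53 g; copper sulfate pentahydrate 5.12 mg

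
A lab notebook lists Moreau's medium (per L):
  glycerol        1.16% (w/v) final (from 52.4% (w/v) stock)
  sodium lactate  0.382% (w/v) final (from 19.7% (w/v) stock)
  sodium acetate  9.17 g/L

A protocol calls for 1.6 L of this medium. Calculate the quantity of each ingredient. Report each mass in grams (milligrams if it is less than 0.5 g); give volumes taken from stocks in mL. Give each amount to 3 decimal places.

glycerol 35.420 mL; sodium lactate 31.025 mL; sodium acetate 14.672 g

Scale factor relative to 1 L: 1.6.
glycerol: V = C2·V2/C1 = 1.16% ÷ 52.4% × 1600 mL = 35.420 mL
sodium lactate: V = C2·V2/C1 = 0.382% ÷ 19.7% × 1600 mL = 31.025 mL
sodium acetate: 9.17 g/L × 1.6 L = 14.672 g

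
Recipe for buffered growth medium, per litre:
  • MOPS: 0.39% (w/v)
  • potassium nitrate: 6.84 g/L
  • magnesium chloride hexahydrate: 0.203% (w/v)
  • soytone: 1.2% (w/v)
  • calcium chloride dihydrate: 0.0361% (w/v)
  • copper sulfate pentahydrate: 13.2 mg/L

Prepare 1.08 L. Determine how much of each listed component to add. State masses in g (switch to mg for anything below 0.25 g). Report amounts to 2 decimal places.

MOPS 4.21 g; potassium nitrate 7.39 g; magnesium chloride hexahydrate 2.19 g; soytone 12.96 g; calcium chloride dihydrate 0.39 g; copper sulfate pentahydrate 14.26 mg

Scale factor relative to 1 L: 1.08.
MOPS: 0.39% w/v = 3.9 g/L → 3.9 × 1.08 L = 4.21 g
potassium nitrate: 6.84 g/L × 1.08 L = 7.39 g
magnesium chloride hexahydrate: 0.203% w/v = 2.03 g/L → 2.03 × 1.08 L = 2.19 g
soytone: 1.2 g per 100 mL × 1080 mL ÷ 100 = 12.96 g
calcium chloride dihydrate: 0.0361% w/v = 0.361 g/L → 0.361 × 1.08 L = 0.39 g
copper sulfate pentahydrate: 13.2 mg/L × 1.08 L = 14.26 mg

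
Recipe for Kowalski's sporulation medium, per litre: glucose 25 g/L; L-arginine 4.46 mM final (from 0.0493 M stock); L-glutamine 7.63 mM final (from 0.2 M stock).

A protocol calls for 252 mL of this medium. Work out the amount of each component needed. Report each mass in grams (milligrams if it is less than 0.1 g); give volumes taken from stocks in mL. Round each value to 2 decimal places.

glucose 6.30 g; L-arginine 22.80 mL; L-glutamine 9.61 mL

Target volume = 252 mL = 0.252 L.
glucose: 25 g/L × 0.252 L = 6.30 g
L-arginine: V = C2·V2/C1 = 4.46 mM × 252 mL ÷ 49.3 mM = 22.80 mL
L-glutamine: C1V1 = C2V2 → 7.63 mM × 252 mL ÷ 200 mM = 9.61 mL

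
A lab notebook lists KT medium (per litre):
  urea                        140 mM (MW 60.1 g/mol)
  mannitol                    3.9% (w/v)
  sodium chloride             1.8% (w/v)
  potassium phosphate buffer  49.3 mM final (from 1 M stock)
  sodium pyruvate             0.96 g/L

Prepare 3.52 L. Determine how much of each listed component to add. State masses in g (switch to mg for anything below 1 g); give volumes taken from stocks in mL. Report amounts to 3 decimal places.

Scale factor relative to 1 L: 3.52.
urea: 140 mmol/L × 60.1 g/mol × 3.52 L ÷ 1000 = 29.617 g
mannitol: 3.9 g per 100 mL × 3520 mL ÷ 100 = 137.280 g
sodium chloride: 1.8% w/v = 18 g/L → 18 × 3.52 L = 63.360 g
potassium phosphate buffer: dilute stock: 49.3 mM × 3520 mL ÷ 1000 mM = 173.536 mL
sodium pyruvate: 0.96 g/L × 3.52 L = 3.379 g

urea 29.617 g; mannitol 137.280 g; sodium chloride 63.360 g; potassium phosphate buffer 173.536 mL; sodium pyruvate 3.379 g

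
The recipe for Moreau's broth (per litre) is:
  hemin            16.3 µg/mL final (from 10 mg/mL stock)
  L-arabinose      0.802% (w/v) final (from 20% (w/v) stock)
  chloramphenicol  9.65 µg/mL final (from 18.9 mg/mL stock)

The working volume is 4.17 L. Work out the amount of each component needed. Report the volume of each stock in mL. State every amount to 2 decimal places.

Scale factor relative to 1 L: 4.17.
hemin: dilute stock: 16.3 µg/mL × 4170 mL ÷ 10000 µg/mL = 6.80 mL
L-arabinose: C1V1 = C2V2 → 0.802% ÷ 20% × 4170 mL = 167.22 mL
chloramphenicol: V = C2·V2/C1 = 9.65 µg/mL × 4170 mL ÷ 18900 µg/mL = 2.13 mL

hemin 6.80 mL; L-arabinose 167.22 mL; chloramphenicol 2.13 mL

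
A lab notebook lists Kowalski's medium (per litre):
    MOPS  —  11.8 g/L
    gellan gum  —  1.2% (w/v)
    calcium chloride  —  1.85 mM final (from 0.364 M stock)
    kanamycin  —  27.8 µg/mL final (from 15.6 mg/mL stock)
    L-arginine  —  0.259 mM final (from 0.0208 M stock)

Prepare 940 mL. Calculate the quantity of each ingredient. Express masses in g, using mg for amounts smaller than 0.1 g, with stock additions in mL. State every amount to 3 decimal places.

MOPS 11.092 g; gellan gum 11.280 g; calcium chloride 4.777 mL; kanamycin 1.675 mL; L-arginine 11.705 mL

Working volume: 940 mL = 0.94 L.
MOPS: 11.8 g/L × 0.94 L = 11.092 g
gellan gum: 1.2% w/v = 12 g/L → 12 × 0.94 L = 11.280 g
calcium chloride: C1V1 = C2V2 → 1.85 mM × 940 mL ÷ 364 mM = 4.777 mL
kanamycin: C1V1 = C2V2 → 27.8 µg/mL × 940 mL ÷ 15600 µg/mL = 1.675 mL
L-arginine: C1V1 = C2V2 → 0.259 mM × 940 mL ÷ 20.8 mM = 11.705 mL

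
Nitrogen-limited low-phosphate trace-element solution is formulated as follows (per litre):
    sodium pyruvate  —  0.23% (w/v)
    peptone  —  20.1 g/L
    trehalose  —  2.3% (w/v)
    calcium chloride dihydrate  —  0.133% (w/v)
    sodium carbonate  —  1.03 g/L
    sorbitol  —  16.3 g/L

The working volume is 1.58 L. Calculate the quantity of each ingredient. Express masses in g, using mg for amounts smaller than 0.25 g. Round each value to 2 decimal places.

sodium pyruvate 3.63 g; peptone 31.76 g; trehalose 36.34 g; calcium chloride dihydrate 2.10 g; sodium carbonate 1.63 g; sorbitol 25.75 g

Scale factor relative to 1 L: 1.58.
sodium pyruvate: 0.23 g per 100 mL × 1580 mL ÷ 100 = 3.63 g
peptone: 20.1 g/L × 1.58 L = 31.76 g
trehalose: 2.3 g per 100 mL × 1580 mL ÷ 100 = 36.34 g
calcium chloride dihydrate: 0.133 g per 100 mL × 1580 mL ÷ 100 = 2.10 g
sodium carbonate: 1.03 g/L × 1.58 L = 1.63 g
sorbitol: 16.3 g/L × 1.58 L = 25.75 g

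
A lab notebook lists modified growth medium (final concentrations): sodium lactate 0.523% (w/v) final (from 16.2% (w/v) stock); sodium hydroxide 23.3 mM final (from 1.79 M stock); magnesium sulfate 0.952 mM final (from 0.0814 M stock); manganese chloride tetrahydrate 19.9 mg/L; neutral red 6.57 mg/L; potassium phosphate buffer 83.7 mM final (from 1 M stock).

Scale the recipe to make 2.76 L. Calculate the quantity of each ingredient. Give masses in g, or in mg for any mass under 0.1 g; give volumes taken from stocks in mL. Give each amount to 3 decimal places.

sodium lactate 89.104 mL; sodium hydroxide 35.926 mL; magnesium sulfate 32.279 mL; manganese chloride tetrahydrate 54.924 mg; neutral red 18.133 mg; potassium phosphate buffer 231.012 mL

Working volume: 2.76 L.
sodium lactate: dilute stock: 0.523% ÷ 16.2% × 2760 mL = 89.104 mL
sodium hydroxide: V = C2·V2/C1 = 23.3 mM × 2760 mL ÷ 1790 mM = 35.926 mL
magnesium sulfate: C1V1 = C2V2 → 0.952 mM × 2760 mL ÷ 81.4 mM = 32.279 mL
manganese chloride tetrahydrate: 19.9 mg/L × 2.76 L = 54.924 mg
neutral red: 6.57 mg/L × 2.76 L = 18.133 mg
potassium phosphate buffer: dilute stock: 83.7 mM × 2760 mL ÷ 1000 mM = 231.012 mL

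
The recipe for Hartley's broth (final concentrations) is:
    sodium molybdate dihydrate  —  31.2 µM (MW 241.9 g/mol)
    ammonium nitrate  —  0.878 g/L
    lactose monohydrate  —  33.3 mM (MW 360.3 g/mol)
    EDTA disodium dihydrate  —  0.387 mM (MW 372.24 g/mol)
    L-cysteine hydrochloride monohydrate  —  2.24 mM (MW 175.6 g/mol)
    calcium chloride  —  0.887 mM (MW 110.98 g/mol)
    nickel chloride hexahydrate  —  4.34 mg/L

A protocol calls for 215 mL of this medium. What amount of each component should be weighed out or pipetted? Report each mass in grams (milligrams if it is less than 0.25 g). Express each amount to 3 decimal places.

Target volume = 215 mL = 0.215 L.
sodium molybdate dihydrate: 31.2 µmol/L × 241.9 g/mol × 0.215 L ÷ 1000 = 1.623 mg
ammonium nitrate: 0.878 g/L × 0.215 L = 0.18877 g = 188.770 mg
lactose monohydrate: 33.3 mmol/L × 360.3 g/mol × 0.215 L ÷ 1000 = 2.580 g
EDTA disodium dihydrate: 0.387 mmol/L × 372.24 mg/mmol × 0.215 L = 30.972 mg
L-cysteine hydrochloride monohydrate: 2.24 mmol/L × 175.6 mg/mmol × 0.215 L = 84.569 mg
calcium chloride: 0.887 mmol/L × 110.98 mg/mmol × 0.215 L = 21.164 mg
nickel chloride hexahydrate: 4.34 mg/L × 0.215 L = 0.933 mg

sodium molybdate dihydrate 1.623 mg; ammonium nitrate 188.770 mg; lactose monohydrate 2.580 g; EDTA disodium dihydrate 30.972 mg; L-cysteine hydrochloride monohydrate 84.569 mg; calcium chloride 21.164 mg; nickel chloride hexahydrate 0.933 mg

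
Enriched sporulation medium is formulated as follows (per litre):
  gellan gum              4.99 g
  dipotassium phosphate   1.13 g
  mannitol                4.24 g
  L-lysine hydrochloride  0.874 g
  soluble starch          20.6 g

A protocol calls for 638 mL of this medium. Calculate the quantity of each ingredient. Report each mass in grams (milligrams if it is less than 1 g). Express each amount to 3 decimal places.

Ratio of target to recipe volume: 638 / 1000 = 0.638.
gellan gum: 4.99 g × (638 mL / 1000 mL) = 3.184 g
dipotassium phosphate: 1.13 g × (638 mL / 1000 mL) = 0.72094 g = 720.940 mg
mannitol: 4.24 g × (638 mL / 1000 mL) = 2.705 g
L-lysine hydrochloride: 0.874 g × (638 mL / 1000 mL) = 0.557612 g = 557.612 mg
soluble starch: 20.6 g × (638 mL / 1000 mL) = 13.143 g

gellan gum 3.184 g; dipotassium phosphate 720.940 mg; mannitol 2.705 g; L-lysine hydrochloride 557.612 mg; soluble starch 13.143 g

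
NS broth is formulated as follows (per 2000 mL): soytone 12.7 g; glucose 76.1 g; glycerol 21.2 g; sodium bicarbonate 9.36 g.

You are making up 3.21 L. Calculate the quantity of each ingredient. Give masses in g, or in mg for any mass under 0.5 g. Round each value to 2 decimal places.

soytone 20.38 g; glucose 122.14 g; glycerol 34.03 g; sodium bicarbonate 15.02 g

Ratio of target to recipe volume: 3210 / 2000 = 1.605.
soytone: 12.7 g × (3210 mL / 2000 mL) = 20.38 g
glucose: 76.1 g × (3210 mL / 2000 mL) = 122.14 g
glycerol: 21.2 g × (3210 mL / 2000 mL) = 34.03 g
sodium bicarbonate: 9.36 g × (3210 mL / 2000 mL) = 15.02 g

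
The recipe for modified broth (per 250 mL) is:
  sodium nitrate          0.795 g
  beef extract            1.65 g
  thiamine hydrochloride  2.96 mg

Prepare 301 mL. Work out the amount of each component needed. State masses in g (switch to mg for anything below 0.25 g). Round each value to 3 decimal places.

sodium nitrate 0.957 g; beef extract 1.987 g; thiamine hydrochloride 3.564 mg

Ratio of target to recipe volume: 301 / 250 = 1.204.
sodium nitrate: 0.795 g × (301 mL / 250 mL) = 0.957 g
beef extract: 1.65 g × (301 mL / 250 mL) = 1.987 g
thiamine hydrochloride: 2.96 mg × (301 mL / 250 mL) = 3.564 mg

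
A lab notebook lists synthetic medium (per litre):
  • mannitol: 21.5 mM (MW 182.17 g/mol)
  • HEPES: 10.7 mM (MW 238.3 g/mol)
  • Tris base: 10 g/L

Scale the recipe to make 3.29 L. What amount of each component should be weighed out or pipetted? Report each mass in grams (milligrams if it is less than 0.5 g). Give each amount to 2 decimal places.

Working volume: 3.29 L.
mannitol: 21.5 mmol/L × 182.17 g/mol × 3.29 L ÷ 1000 = 12.89 g
HEPES: 10.7 mmol/L × 238.3 g/mol × 3.29 L ÷ 1000 = 8.39 g
Tris base: 10 g/L × 3.29 L = 32.90 g

mannitol 12.89 g; HEPES 8.39 g; Tris base 32.90 g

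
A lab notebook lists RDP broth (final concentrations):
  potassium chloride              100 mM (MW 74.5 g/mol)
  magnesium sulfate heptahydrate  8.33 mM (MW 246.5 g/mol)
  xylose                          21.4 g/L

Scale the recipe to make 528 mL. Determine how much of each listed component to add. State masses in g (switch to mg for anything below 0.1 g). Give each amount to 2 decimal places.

Scale factor relative to 1 L: 0.528.
potassium chloride: 100 mmol/L × 74.5 g/mol × 0.528 L ÷ 1000 = 3.93 g
magnesium sulfate heptahydrate: 8.33 mmol/L × 246.5 g/mol × 0.528 L ÷ 1000 = 1.08 g
xylose: 21.4 g/L × 0.528 L = 11.30 g

potassium chloride 3.93 g; magnesium sulfate heptahydrate 1.08 g; xylose 11.30 g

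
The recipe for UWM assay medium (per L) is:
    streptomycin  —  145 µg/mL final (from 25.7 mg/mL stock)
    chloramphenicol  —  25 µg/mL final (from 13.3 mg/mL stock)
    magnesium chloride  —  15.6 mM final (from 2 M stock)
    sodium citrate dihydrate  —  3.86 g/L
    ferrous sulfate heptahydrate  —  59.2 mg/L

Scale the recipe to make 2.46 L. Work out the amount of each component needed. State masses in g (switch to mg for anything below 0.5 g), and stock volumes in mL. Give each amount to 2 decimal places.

Scale factor relative to 1 L: 2.46.
streptomycin: C1V1 = C2V2 → 145 µg/mL × 2460 mL ÷ 25700 µg/mL = 13.88 mL
chloramphenicol: dilute stock: 25 µg/mL × 2460 mL ÷ 13300 µg/mL = 4.62 mL
magnesium chloride: V = C2·V2/C1 = 15.6 mM × 2460 mL ÷ 2000 mM = 19.19 mL
sodium citrate dihydrate: 3.86 g/L × 2.46 L = 9.50 g
ferrous sulfate heptahydrate: 59.2 mg/L × 2.46 L = 145.63 mg

streptomycin 13.88 mL; chloramphenicol 4.62 mL; magnesium chloride 19.19 mL; sodium citrate dihydrate 9.50 g; ferrous sulfate heptahydrate 145.63 mg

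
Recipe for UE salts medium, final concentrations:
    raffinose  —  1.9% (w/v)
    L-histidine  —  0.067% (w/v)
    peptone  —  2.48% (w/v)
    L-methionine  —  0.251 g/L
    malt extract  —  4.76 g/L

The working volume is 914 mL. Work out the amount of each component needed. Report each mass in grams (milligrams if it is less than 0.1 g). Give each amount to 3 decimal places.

Scale factor relative to 1 L: 0.914.
raffinose: 1.9 g per 100 mL × 914 mL ÷ 100 = 17.366 g
L-histidine: 0.067% w/v = 0.67 g/L → 0.67 × 0.914 L = 0.612 g
peptone: 2.48% w/v = 24.8 g/L → 24.8 × 0.914 L = 22.667 g
L-methionine: 0.251 g/L × 0.914 L = 0.229 g
malt extract: 4.76 g/L × 0.914 L = 4.351 g

raffinose 17.366 g; L-histidine 0.612 g; peptone 22.667 g; L-methionine 0.229 g; malt extract 4.351 g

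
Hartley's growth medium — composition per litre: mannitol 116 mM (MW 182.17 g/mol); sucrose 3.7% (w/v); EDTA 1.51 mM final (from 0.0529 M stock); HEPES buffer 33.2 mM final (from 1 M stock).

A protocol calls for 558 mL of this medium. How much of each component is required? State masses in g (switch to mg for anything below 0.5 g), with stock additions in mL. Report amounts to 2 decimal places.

Target volume = 558 mL = 0.558 L.
mannitol: 116 mmol/L × 182.17 g/mol × 0.558 L ÷ 1000 = 11.79 g
sucrose: 3.7 g per 100 mL × 558 mL ÷ 100 = 20.65 g
EDTA: dilute stock: 1.51 mM × 558 mL ÷ 52.9 mM = 15.93 mL
HEPES buffer: C1V1 = C2V2 → 33.2 mM × 558 mL ÷ 1000 mM = 18.53 mL

mannitol 11.79 g; sucrose 20.65 g; EDTA 15.93 mL; HEPES buffer 18.53 mL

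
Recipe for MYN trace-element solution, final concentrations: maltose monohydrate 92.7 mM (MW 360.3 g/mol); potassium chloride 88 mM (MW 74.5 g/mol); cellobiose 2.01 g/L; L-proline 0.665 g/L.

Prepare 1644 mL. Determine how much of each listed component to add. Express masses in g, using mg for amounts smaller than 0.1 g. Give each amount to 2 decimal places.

maltose monohydrate 54.91 g; potassium chloride 10.78 g; cellobiose 3.30 g; L-proline 1.09 g

Working volume: 1644 mL = 1.644 L.
maltose monohydrate: 92.7 mmol/L × 360.3 g/mol × 1.644 L ÷ 1000 = 54.91 g
potassium chloride: 88 mmol/L × 74.5 g/mol × 1.644 L ÷ 1000 = 10.78 g
cellobiose: 2.01 g/L × 1.644 L = 3.30 g
L-proline: 0.665 g/L × 1.644 L = 1.09 g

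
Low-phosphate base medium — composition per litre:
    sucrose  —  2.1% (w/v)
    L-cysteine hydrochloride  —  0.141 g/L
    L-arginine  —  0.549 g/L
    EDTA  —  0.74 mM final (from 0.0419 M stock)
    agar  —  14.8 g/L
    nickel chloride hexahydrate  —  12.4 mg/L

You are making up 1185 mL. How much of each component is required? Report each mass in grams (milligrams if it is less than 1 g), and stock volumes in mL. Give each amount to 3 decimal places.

Working volume: 1185 mL = 1.185 L.
sucrose: 2.1 g per 100 mL × 1185 mL ÷ 100 = 24.885 g
L-cysteine hydrochloride: 0.141 g/L × 1.185 L = 0.167085 g = 167.085 mg
L-arginine: 0.549 g/L × 1.185 L = 0.650565 g = 650.565 mg
EDTA: C1V1 = C2V2 → 0.74 mM × 1185 mL ÷ 41.9 mM = 20.928 mL
agar: 14.8 g/L × 1.185 L = 17.538 g
nickel chloride hexahydrate: 12.4 mg/L × 1.185 L = 14.694 mg

sucrose 24.885 g; L-cysteine hydrochloride 167.085 mg; L-arginine 650.565 mg; EDTA 20.928 mL; agar 17.538 g; nickel chloride hexahydrate 14.694 mg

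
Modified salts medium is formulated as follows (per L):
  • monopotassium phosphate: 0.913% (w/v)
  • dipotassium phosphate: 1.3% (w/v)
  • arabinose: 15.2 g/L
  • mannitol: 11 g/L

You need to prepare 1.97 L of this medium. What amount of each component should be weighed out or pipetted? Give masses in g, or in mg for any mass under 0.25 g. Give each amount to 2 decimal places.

Scale factor relative to 1 L: 1.97.
monopotassium phosphate: 0.913% w/v = 9.13 g/L → 9.13 × 1.97 L = 17.99 g
dipotassium phosphate: 1.3 g per 100 mL × 1970 mL ÷ 100 = 25.61 g
arabinose: 15.2 g/L × 1.97 L = 29.94 g
mannitol: 11 g/L × 1.97 L = 21.67 g

monopotassium phosphate 17.99 g; dipotassium phosphate 25.61 g; arabinose 29.94 g; mannitol 21.67 g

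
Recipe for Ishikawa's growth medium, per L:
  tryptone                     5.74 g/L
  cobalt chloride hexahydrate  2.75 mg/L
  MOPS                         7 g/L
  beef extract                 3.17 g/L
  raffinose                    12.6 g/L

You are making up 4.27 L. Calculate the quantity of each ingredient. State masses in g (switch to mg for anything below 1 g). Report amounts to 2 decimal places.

Scale factor relative to 1 L: 4.27.
tryptone: 5.74 g/L × 4.27 L = 24.51 g
cobalt chloride hexahydrate: 2.75 mg/L × 4.27 L = 11.74 mg
MOPS: 7 g/L × 4.27 L = 29.89 g
beef extract: 3.17 g/L × 4.27 L = 13.54 g
raffinose: 12.6 g/L × 4.27 L = 53.80 g

tryptone 24.51 g; cobalt chloride hexahydrate 11.74 mg; MOPS 29.89 g; beef extract 13.54 g; raffinose 53.80 g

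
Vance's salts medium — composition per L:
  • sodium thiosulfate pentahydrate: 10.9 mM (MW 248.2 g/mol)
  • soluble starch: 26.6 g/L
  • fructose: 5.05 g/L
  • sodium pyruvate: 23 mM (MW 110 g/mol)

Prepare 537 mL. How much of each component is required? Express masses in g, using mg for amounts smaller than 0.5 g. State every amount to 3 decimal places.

sodium thiosulfate pentahydrate 1.453 g; soluble starch 14.284 g; fructose 2.712 g; sodium pyruvate 1.359 g

Target volume = 537 mL = 0.537 L.
sodium thiosulfate pentahydrate: 10.9 mmol/L × 248.2 g/mol × 0.537 L ÷ 1000 = 1.453 g
soluble starch: 26.6 g/L × 0.537 L = 14.284 g
fructose: 5.05 g/L × 0.537 L = 2.712 g
sodium pyruvate: 23 mmol/L × 110 g/mol × 0.537 L ÷ 1000 = 1.359 g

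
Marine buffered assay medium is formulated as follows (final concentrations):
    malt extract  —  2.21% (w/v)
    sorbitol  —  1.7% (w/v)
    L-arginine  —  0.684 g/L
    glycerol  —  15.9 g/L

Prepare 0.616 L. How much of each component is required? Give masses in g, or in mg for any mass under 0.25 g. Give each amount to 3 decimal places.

malt extract 13.614 g; sorbitol 10.472 g; L-arginine 0.421 g; glycerol 9.794 g

Working volume: 0.616 L.
malt extract: 2.21 g per 100 mL × 616 mL ÷ 100 = 13.614 g
sorbitol: 1.7% w/v = 17 g/L → 17 × 0.616 L = 10.472 g
L-arginine: 0.684 g/L × 0.616 L = 0.421 g
glycerol: 15.9 g/L × 0.616 L = 9.794 g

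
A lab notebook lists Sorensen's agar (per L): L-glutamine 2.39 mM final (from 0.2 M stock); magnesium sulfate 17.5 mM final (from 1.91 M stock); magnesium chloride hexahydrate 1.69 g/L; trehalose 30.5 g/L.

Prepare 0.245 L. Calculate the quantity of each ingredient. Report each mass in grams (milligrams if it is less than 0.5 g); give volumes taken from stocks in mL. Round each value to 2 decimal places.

L-glutamine 2.93 mL; magnesium sulfate 2.24 mL; magnesium chloride hexahydrate 414.05 mg; trehalose 7.47 g

Working volume: 0.245 L.
L-glutamine: V = C2·V2/C1 = 2.39 mM × 245 mL ÷ 200 mM = 2.93 mL
magnesium sulfate: C1V1 = C2V2 → 17.5 mM × 245 mL ÷ 1910 mM = 2.24 mL
magnesium chloride hexahydrate: 1.69 g/L × 0.245 L = 0.41405 g = 414.05 mg
trehalose: 30.5 g/L × 0.245 L = 7.47 g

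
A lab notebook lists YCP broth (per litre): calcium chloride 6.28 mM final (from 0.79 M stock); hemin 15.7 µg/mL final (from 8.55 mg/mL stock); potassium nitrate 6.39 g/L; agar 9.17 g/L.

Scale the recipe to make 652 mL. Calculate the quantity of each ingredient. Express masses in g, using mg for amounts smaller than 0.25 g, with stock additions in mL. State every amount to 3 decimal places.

Target volume = 652 mL = 0.652 L.
calcium chloride: dilute stock: 6.28 mM × 652 mL ÷ 790 mM = 5.183 mL
hemin: C1V1 = C2V2 → 15.7 µg/mL × 652 mL ÷ 8550 µg/mL = 1.197 mL
potassium nitrate: 6.39 g/L × 0.652 L = 4.166 g
agar: 9.17 g/L × 0.652 L = 5.979 g

calcium chloride 5.183 mL; hemin 1.197 mL; potassium nitrate 4.166 g; agar 5.979 g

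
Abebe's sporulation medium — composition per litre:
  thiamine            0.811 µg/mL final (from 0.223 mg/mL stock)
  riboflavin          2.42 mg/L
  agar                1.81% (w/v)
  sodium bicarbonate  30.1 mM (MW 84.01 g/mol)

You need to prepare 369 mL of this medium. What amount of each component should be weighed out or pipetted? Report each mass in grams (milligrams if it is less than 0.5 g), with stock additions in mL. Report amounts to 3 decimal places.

Target volume = 369 mL = 0.369 L.
thiamine: C1V1 = C2V2 → 0.811 µg/mL × 369 mL ÷ 223 µg/mL = 1.342 mL
riboflavin: 2.42 mg/L × 0.369 L = 0.893 mg
agar: 1.81 g per 100 mL × 369 mL ÷ 100 = 6.679 g
sodium bicarbonate: 30.1 mmol/L × 84.01 g/mol × 0.369 L ÷ 1000 = 0.933 g

thiamine 1.342 mL; riboflavin 0.893 mg; agar 6.679 g; sodium bicarbonate 0.933 g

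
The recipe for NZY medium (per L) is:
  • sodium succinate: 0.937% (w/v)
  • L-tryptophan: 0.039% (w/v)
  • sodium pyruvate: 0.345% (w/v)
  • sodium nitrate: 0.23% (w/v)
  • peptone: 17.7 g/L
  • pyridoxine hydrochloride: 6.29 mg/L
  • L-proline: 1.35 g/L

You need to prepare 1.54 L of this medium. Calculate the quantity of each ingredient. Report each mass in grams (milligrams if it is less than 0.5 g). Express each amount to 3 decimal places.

sodium succinate 14.430 g; L-tryptophan 0.601 g; sodium pyruvate 5.313 g; sodium nitrate 3.542 g; peptone 27.258 g; pyridoxine hydrochloride 9.687 mg; L-proline 2.079 g

Working volume: 1.54 L.
sodium succinate: 0.937 g per 100 mL × 1540 mL ÷ 100 = 14.430 g
L-tryptophan: 0.039 g per 100 mL × 1540 mL ÷ 100 = 0.601 g
sodium pyruvate: 0.345% w/v = 3.45 g/L → 3.45 × 1.54 L = 5.313 g
sodium nitrate: 0.23 g per 100 mL × 1540 mL ÷ 100 = 3.542 g
peptone: 17.7 g/L × 1.54 L = 27.258 g
pyridoxine hydrochloride: 6.29 mg/L × 1.54 L = 9.687 mg
L-proline: 1.35 g/L × 1.54 L = 2.079 g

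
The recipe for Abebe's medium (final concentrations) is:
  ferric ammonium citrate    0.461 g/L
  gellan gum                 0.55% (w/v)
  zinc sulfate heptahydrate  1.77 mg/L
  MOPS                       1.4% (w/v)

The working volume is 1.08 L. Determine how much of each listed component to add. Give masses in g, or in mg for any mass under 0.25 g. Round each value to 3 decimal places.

Scale factor relative to 1 L: 1.08.
ferric ammonium citrate: 0.461 g/L × 1.08 L = 0.498 g
gellan gum: 0.55 g per 100 mL × 1080 mL ÷ 100 = 5.940 g
zinc sulfate heptahydrate: 1.77 mg/L × 1.08 L = 1.912 mg
MOPS: 1.4% w/v = 14 g/L → 14 × 1.08 L = 15.120 g

ferric ammonium citrate 0.498 g; gellan gum 5.940 g; zinc sulfate heptahydrate 1.912 mg; MOPS 15.120 g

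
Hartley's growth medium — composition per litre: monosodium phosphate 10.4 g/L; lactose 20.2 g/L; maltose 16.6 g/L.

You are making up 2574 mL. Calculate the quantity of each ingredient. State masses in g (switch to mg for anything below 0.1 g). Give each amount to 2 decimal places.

Target volume = 2574 mL = 2.574 L.
monosodium phosphate: 10.4 g/L × 2.574 L = 26.77 g
lactose: 20.2 g/L × 2.574 L = 51.99 g
maltose: 16.6 g/L × 2.574 L = 42.73 g

monosodium phosphate 26.77 g; lactose 51.99 g; maltose 42.73 g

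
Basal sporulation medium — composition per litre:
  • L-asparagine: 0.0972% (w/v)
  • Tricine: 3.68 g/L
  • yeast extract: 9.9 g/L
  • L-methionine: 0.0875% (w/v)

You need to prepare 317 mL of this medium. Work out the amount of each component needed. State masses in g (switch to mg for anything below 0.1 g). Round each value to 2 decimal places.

L-asparagine 0.31 g; Tricine 1.17 g; yeast extract 3.14 g; L-methionine 0.28 g

Target volume = 317 mL = 0.317 L.
L-asparagine: 0.0972 g per 100 mL × 317 mL ÷ 100 = 0.31 g
Tricine: 3.68 g/L × 0.317 L = 1.17 g
yeast extract: 9.9 g/L × 0.317 L = 3.14 g
L-methionine: 0.0875 g per 100 mL × 317 mL ÷ 100 = 0.28 g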